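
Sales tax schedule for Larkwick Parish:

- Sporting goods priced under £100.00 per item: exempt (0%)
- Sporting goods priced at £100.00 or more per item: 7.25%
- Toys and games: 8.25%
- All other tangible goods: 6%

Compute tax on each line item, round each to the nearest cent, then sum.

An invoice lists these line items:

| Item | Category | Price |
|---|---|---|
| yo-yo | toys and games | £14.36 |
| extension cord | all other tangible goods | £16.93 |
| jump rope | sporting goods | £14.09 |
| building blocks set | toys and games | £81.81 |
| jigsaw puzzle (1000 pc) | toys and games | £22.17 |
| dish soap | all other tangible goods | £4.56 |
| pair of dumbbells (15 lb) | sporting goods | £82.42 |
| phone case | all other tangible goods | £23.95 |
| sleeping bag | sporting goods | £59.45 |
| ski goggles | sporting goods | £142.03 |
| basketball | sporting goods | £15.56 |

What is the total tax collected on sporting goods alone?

£10.30

Jump rope £14.09: sporting goods, under £100.00 → 0% → £0.00
Pair of dumbbells (15 lb) £82.42: sporting goods, under £100.00 → 0% → £0.00
Sleeping bag £59.45: sporting goods, under £100.00 → 0% → £0.00
Ski goggles £142.03: sporting goods, £100.00 or more → 7.25% → £10.30
Basketball £15.56: sporting goods, under £100.00 → 0% → £0.00
Tax on sporting goods = £0.00 + £0.00 + £0.00 + £10.30 + £0.00 = £10.30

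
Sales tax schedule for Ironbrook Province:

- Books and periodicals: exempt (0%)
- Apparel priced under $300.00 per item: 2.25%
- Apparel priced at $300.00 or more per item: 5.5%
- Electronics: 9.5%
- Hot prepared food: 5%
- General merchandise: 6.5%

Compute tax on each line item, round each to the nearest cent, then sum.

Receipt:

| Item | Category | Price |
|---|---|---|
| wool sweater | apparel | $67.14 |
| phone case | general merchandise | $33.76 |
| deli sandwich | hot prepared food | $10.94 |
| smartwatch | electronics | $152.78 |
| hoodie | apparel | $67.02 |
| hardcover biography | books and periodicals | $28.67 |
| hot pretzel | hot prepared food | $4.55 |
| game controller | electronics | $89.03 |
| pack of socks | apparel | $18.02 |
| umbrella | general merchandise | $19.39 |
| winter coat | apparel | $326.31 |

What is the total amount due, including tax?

Wool sweater $67.14: apparel, under $300.00 → 2.25% → $1.51
Phone case $33.76: general merchandise → 6.5% → $2.19
Deli sandwich $10.94: hot prepared food → 5% → $0.55
Smartwatch $152.78: electronics → 9.5% → $14.51
Hoodie $67.02: apparel, under $300.00 → 2.25% → $1.51
Hardcover biography $28.67: books and periodicals → 0% → $0.00
Hot pretzel $4.55: hot prepared food → 5% → $0.23
Game controller $89.03: electronics → 9.5% → $8.46
Pack of socks $18.02: apparel, under $300.00 → 2.25% → $0.41
Umbrella $19.39: general merchandise → 6.5% → $1.26
Winter coat $326.31: apparel, $300.00 or more → 5.5% → $17.95
Subtotal = $817.61; tax = $48.58; total due = $866.19

$866.19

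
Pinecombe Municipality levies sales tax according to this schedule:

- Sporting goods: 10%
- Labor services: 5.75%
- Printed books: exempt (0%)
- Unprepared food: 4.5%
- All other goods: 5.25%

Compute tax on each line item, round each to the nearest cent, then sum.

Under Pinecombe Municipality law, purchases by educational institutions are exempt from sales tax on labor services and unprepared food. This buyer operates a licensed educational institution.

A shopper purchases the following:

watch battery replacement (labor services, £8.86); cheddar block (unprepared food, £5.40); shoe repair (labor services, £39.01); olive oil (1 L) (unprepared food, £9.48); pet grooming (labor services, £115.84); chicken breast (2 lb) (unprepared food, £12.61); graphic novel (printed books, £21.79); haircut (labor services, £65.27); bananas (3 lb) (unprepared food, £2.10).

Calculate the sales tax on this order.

£0.00

Watch battery replacement £8.86: labor services, buyer-exempt → 0% → £0.00
Cheddar block £5.40: unprepared food, buyer-exempt → 0% → £0.00
Shoe repair £39.01: labor services, buyer-exempt → 0% → £0.00
Olive oil (1 L) £9.48: unprepared food, buyer-exempt → 0% → £0.00
Pet grooming £115.84: labor services, buyer-exempt → 0% → £0.00
Chicken breast (2 lb) £12.61: unprepared food, buyer-exempt → 0% → £0.00
Graphic novel £21.79: printed books → 0% → £0.00
Haircut £65.27: labor services, buyer-exempt → 0% → £0.00
Bananas (3 lb) £2.10: unprepared food, buyer-exempt → 0% → £0.00
Total tax = £0.00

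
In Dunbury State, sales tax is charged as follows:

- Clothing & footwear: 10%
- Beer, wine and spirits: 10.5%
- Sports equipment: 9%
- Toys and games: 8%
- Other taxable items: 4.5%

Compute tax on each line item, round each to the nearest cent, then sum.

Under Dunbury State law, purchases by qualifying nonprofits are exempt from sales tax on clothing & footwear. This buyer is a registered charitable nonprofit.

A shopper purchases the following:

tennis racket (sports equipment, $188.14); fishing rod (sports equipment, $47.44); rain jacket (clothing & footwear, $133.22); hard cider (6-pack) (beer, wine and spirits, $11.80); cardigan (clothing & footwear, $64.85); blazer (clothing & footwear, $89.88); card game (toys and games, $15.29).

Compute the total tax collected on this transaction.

Tennis racket $188.14: sports equipment → 9% → $16.93
Fishing rod $47.44: sports equipment → 9% → $4.27
Rain jacket $133.22: clothing & footwear, buyer-exempt → 0% → $0.00
Hard cider (6-pack) $11.80: beer, wine and spirits → 10.5% → $1.24
Cardigan $64.85: clothing & footwear, buyer-exempt → 0% → $0.00
Blazer $89.88: clothing & footwear, buyer-exempt → 0% → $0.00
Card game $15.29: toys and games → 8% → $1.22
Total tax = $16.93 + $4.27 + $1.24 + $1.22 = $23.66

$23.66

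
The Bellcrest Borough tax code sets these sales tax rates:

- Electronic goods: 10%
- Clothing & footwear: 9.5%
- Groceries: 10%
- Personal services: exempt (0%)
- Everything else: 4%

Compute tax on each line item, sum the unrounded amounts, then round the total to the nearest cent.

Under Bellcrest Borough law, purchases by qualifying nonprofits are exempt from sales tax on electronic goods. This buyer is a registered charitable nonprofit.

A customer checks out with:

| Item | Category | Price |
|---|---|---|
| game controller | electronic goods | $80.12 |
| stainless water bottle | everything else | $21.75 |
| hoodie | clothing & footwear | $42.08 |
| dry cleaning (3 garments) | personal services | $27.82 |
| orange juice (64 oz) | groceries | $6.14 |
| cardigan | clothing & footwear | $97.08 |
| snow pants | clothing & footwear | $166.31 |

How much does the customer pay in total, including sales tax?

$471.80

Game controller $80.12: electronic goods, buyer-exempt → 0% → $0.00
Stainless water bottle $21.75: everything else → 4% → $0.87
Hoodie $42.08: clothing & footwear → 9.5% → $3.9976
Dry cleaning (3 garments) $27.82: personal services → 0% → $0.00
Orange juice (64 oz) $6.14: groceries → 10% → $0.614
Cardigan $97.08: clothing & footwear → 9.5% → $9.2226
Snow pants $166.31: clothing & footwear → 9.5% → $15.79945
Subtotal = $441.30; unrounded tax = $30.50365 → $30.50; total due = $471.80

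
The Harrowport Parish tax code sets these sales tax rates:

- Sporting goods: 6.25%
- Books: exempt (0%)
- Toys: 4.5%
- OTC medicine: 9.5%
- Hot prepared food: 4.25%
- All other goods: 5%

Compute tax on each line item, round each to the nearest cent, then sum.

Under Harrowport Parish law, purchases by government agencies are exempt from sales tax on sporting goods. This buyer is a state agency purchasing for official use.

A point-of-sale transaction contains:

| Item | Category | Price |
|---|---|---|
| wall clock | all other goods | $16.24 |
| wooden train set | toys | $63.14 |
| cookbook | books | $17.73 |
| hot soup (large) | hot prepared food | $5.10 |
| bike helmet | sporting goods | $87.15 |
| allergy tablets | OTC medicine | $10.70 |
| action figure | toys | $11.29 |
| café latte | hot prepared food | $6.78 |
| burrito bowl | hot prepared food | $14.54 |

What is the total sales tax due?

Wall clock $16.24: all other goods → 5% → $0.81
Wooden train set $63.14: toys → 4.5% → $2.84
Cookbook $17.73: books → 0% → $0.00
Hot soup (large) $5.10: hot prepared food → 4.25% → $0.22
Bike helmet $87.15: sporting goods, buyer-exempt → 0% → $0.00
Allergy tablets $10.70: OTC medicine → 9.5% → $1.02
Action figure $11.29: toys → 4.5% → $0.51
Café latte $6.78: hot prepared food → 4.25% → $0.29
Burrito bowl $14.54: hot prepared food → 4.25% → $0.62
Total tax = $0.81 + $2.84 + $0.22 + $1.02 + $0.51 + $0.29 + $0.62 = $6.31

$6.31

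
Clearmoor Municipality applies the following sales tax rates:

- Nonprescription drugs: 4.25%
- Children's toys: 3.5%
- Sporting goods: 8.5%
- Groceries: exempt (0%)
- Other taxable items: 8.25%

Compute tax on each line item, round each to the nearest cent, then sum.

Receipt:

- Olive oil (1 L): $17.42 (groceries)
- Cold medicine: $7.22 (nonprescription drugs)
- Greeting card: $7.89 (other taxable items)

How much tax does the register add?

Olive oil (1 L) $17.42: groceries → 0% → $0.00
Cold medicine $7.22: nonprescription drugs → 4.25% → $0.31
Greeting card $7.89: other taxable items → 8.25% → $0.65
Total tax = $0.31 + $0.65 = $0.96

$0.96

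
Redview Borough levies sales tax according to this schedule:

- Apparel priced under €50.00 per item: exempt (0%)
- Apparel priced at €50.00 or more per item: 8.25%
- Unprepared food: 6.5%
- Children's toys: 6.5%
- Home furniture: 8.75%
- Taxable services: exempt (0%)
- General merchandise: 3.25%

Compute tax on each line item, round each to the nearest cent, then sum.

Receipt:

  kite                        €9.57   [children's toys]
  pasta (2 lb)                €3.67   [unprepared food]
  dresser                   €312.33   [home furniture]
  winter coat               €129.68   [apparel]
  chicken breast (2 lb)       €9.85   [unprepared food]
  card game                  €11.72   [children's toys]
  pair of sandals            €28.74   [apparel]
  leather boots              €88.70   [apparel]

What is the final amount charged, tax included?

€641.87

Kite €9.57: children's toys → 6.5% → €0.62
Pasta (2 lb) €3.67: unprepared food → 6.5% → €0.24
Dresser €312.33: home furniture → 8.75% → €27.33
Winter coat €129.68: apparel, €50.00 or more → 8.25% → €10.70
Chicken breast (2 lb) €9.85: unprepared food → 6.5% → €0.64
Card game €11.72: children's toys → 6.5% → €0.76
Pair of sandals €28.74: apparel, under €50.00 → 0% → €0.00
Leather boots €88.70: apparel, €50.00 or more → 8.25% → €7.32
Subtotal = €594.26; tax = €47.61; total due = €641.87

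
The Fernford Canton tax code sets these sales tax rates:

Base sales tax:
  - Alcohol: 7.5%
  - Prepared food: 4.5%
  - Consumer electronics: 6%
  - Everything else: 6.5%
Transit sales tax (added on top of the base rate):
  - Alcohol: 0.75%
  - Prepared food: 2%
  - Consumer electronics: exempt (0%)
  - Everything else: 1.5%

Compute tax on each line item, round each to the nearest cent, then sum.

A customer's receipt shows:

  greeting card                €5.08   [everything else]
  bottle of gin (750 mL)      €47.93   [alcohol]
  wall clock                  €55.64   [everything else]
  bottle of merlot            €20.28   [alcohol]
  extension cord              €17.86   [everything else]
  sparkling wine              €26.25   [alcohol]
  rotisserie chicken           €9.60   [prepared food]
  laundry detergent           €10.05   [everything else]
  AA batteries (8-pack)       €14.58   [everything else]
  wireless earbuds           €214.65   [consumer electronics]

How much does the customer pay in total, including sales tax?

Greeting card €5.08: everything else → 6.5% + 1.5% transit = 8% → €0.41
Bottle of gin (750 mL) €47.93: alcohol → 7.5% + 0.75% transit = 8.25% → €3.95
Wall clock €55.64: everything else → 6.5% + 1.5% transit = 8% → €4.45
Bottle of merlot €20.28: alcohol → 7.5% + 0.75% transit = 8.25% → €1.67
Extension cord €17.86: everything else → 6.5% + 1.5% transit = 8% → €1.43
Sparkling wine €26.25: alcohol → 7.5% + 0.75% transit = 8.25% → €2.17
Rotisserie chicken €9.60: prepared food → 4.5% + 2% transit = 6.5% → €0.62
Laundry detergent €10.05: everything else → 6.5% + 1.5% transit = 8% → €0.80
AA batteries (8-pack) €14.58: everything else → 6.5% + 1.5% transit = 8% → €1.17
Wireless earbuds €214.65: consumer electronics → 6% + 0% transit = 6% → €12.88
Subtotal = €421.92; tax = €29.55; total due = €451.47

€451.47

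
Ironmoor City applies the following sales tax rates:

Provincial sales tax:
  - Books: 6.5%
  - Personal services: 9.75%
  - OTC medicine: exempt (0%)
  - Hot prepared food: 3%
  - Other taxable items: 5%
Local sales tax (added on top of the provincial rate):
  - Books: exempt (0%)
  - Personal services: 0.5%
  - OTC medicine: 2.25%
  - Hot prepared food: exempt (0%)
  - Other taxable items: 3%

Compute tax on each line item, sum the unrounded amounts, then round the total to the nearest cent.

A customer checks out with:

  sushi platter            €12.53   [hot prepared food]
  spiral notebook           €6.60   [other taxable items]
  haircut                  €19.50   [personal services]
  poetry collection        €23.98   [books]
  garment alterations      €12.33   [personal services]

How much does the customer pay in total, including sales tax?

Sushi platter €12.53: hot prepared food → 3% + 0% local = 3% → €0.3759
Spiral notebook €6.60: other taxable items → 5% + 3% local = 8% → €0.528
Haircut €19.50: personal services → 9.75% + 0.5% local = 10.25% → €1.99875
Poetry collection €23.98: books → 6.5% + 0% local = 6.5% → €1.5587
Garment alterations €12.33: personal services → 9.75% + 0.5% local = 10.25% → €1.263825
Subtotal = €74.94; unrounded tax = €5.725175 → €5.73; total due = €80.67

€80.67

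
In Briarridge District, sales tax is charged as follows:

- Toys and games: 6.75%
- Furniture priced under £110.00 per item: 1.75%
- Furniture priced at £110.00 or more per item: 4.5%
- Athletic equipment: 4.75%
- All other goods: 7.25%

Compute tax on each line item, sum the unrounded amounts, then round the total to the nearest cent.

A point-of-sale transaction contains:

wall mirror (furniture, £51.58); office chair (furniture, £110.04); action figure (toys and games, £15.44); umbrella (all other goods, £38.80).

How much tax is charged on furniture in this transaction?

Wall mirror £51.58: furniture, under £110.00 → 1.75% → £0.90265
Office chair £110.04: furniture, £110.00 or more → 4.5% → £4.9518
Tax on furniture: unrounded sum = £5.85445 → £5.85

£5.85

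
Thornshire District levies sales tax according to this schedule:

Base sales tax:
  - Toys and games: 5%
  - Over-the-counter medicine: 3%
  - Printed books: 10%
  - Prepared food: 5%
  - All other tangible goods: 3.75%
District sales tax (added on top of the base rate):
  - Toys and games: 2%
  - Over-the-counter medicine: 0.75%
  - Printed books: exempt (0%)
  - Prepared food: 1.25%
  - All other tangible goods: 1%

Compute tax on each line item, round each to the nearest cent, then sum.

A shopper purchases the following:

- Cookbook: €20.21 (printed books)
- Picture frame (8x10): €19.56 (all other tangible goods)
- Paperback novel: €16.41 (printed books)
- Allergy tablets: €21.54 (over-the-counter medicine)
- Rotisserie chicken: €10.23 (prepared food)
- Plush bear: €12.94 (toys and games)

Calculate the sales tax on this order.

Cookbook €20.21: printed books → 10% + 0% district = 10% → €2.02
Picture frame (8x10) €19.56: all other tangible goods → 3.75% + 1% district = 4.75% → €0.93
Paperback novel €16.41: printed books → 10% + 0% district = 10% → €1.64
Allergy tablets €21.54: over-the-counter medicine → 3% + 0.75% district = 3.75% → €0.81
Rotisserie chicken €10.23: prepared food → 5% + 1.25% district = 6.25% → €0.64
Plush bear €12.94: toys and games → 5% + 2% district = 7% → €0.91
Total tax = €2.02 + €0.93 + €1.64 + €0.81 + €0.64 + €0.91 = €6.95

€6.95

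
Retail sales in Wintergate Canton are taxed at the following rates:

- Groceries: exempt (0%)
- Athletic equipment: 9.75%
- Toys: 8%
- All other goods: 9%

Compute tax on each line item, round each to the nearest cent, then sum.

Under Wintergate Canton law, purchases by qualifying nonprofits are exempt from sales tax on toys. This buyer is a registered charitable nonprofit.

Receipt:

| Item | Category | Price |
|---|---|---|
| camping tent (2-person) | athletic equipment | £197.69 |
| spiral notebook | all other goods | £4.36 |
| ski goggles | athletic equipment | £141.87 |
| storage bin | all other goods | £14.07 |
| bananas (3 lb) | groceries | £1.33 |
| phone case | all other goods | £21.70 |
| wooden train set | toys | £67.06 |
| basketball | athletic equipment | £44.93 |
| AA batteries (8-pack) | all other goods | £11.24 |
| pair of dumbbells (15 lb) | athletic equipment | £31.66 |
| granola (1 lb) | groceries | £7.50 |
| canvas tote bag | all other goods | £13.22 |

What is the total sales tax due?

Camping tent (2-person) £197.69: athletic equipment → 9.75% → £19.27
Spiral notebook £4.36: all other goods → 9% → £0.39
Ski goggles £141.87: athletic equipment → 9.75% → £13.83
Storage bin £14.07: all other goods → 9% → £1.27
Bananas (3 lb) £1.33: groceries → 0% → £0.00
Phone case £21.70: all other goods → 9% → £1.95
Wooden train set £67.06: toys, buyer-exempt → 0% → £0.00
Basketball £44.93: athletic equipment → 9.75% → £4.38
AA batteries (8-pack) £11.24: all other goods → 9% → £1.01
Pair of dumbbells (15 lb) £31.66: athletic equipment → 9.75% → £3.09
Granola (1 lb) £7.50: groceries → 0% → £0.00
Canvas tote bag £13.22: all other goods → 9% → £1.19
Total tax = £19.27 + £0.39 + £13.83 + £1.27 + £1.95 + £4.38 + £1.01 + £3.09 + £1.19 = £46.38

£46.38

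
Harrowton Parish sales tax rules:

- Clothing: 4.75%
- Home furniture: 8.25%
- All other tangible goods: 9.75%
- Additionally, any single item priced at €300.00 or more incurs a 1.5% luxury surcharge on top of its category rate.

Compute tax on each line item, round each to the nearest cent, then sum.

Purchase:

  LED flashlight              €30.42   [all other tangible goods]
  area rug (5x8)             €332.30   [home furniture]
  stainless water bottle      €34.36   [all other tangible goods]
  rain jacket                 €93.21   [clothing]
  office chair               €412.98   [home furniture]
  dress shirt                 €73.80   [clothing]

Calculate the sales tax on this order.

€86.93

LED flashlight €30.42: all other tangible goods → 9.75% → €2.97
Area rug (5x8) €332.30: home furniture → 8.25% + 1.5% surcharge = 9.75% → €32.40
Stainless water bottle €34.36: all other tangible goods → 9.75% → €3.35
Rain jacket €93.21: clothing → 4.75% → €4.43
Office chair €412.98: home furniture → 8.25% + 1.5% surcharge = 9.75% → €40.27
Dress shirt €73.80: clothing → 4.75% → €3.51
Total tax = €2.97 + €32.40 + €3.35 + €4.43 + €40.27 + €3.51 = €86.93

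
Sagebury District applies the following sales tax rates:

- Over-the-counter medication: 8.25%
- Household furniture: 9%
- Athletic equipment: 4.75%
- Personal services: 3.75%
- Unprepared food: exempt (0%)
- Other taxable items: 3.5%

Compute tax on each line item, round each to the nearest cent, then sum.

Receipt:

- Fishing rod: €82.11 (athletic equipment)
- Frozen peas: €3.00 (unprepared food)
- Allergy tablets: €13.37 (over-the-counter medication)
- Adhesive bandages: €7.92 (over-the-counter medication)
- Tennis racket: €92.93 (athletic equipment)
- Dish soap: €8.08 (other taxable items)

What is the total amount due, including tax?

Fishing rod €82.11: athletic equipment → 4.75% → €3.90
Frozen peas €3.00: unprepared food → 0% → €0.00
Allergy tablets €13.37: over-the-counter medication → 8.25% → €1.10
Adhesive bandages €7.92: over-the-counter medication → 8.25% → €0.65
Tennis racket €92.93: athletic equipment → 4.75% → €4.41
Dish soap €8.08: other taxable items → 3.5% → €0.28
Subtotal = €207.41; tax = €10.34; total due = €217.75

€217.75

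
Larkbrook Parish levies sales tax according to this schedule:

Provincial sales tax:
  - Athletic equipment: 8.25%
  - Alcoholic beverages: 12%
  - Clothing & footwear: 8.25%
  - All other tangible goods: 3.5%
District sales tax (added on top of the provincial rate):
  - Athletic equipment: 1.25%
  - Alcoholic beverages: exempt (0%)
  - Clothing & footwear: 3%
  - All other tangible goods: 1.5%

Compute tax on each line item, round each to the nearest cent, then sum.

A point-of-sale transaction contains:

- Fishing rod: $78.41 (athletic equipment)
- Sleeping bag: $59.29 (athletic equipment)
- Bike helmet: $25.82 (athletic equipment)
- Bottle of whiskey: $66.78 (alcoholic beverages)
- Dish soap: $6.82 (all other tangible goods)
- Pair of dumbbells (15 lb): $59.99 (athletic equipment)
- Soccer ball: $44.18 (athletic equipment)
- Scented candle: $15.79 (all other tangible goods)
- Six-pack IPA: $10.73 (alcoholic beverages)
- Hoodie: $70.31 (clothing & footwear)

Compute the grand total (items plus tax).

Fishing rod $78.41: athletic equipment → 8.25% + 1.25% district = 9.5% → $7.45
Sleeping bag $59.29: athletic equipment → 8.25% + 1.25% district = 9.5% → $5.63
Bike helmet $25.82: athletic equipment → 8.25% + 1.25% district = 9.5% → $2.45
Bottle of whiskey $66.78: alcoholic beverages → 12% + 0% district = 12% → $8.01
Dish soap $6.82: all other tangible goods → 3.5% + 1.5% district = 5% → $0.34
Pair of dumbbells (15 lb) $59.99: athletic equipment → 8.25% + 1.25% district = 9.5% → $5.70
Soccer ball $44.18: athletic equipment → 8.25% + 1.25% district = 9.5% → $4.20
Scented candle $15.79: all other tangible goods → 3.5% + 1.5% district = 5% → $0.79
Six-pack IPA $10.73: alcoholic beverages → 12% + 0% district = 12% → $1.29
Hoodie $70.31: clothing & footwear → 8.25% + 3% district = 11.25% → $7.91
Subtotal = $438.12; tax = $43.77; total due = $481.89

$481.89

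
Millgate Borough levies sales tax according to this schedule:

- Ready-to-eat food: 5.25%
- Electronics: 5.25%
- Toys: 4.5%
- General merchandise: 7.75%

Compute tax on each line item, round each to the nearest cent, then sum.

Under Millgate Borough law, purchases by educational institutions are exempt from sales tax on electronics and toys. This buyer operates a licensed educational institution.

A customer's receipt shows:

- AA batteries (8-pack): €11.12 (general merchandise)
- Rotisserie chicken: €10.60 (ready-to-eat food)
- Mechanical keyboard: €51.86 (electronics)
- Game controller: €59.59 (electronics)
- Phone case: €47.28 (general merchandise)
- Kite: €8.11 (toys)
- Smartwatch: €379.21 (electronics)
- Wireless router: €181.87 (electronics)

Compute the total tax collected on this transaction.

AA batteries (8-pack) €11.12: general merchandise → 7.75% → €0.86
Rotisserie chicken €10.60: ready-to-eat food → 5.25% → €0.56
Mechanical keyboard €51.86: electronics, buyer-exempt → 0% → €0.00
Game controller €59.59: electronics, buyer-exempt → 0% → €0.00
Phone case €47.28: general merchandise → 7.75% → €3.66
Kite €8.11: toys, buyer-exempt → 0% → €0.00
Smartwatch €379.21: electronics, buyer-exempt → 0% → €0.00
Wireless router €181.87: electronics, buyer-exempt → 0% → €0.00
Total tax = €0.86 + €0.56 + €3.66 = €5.08

€5.08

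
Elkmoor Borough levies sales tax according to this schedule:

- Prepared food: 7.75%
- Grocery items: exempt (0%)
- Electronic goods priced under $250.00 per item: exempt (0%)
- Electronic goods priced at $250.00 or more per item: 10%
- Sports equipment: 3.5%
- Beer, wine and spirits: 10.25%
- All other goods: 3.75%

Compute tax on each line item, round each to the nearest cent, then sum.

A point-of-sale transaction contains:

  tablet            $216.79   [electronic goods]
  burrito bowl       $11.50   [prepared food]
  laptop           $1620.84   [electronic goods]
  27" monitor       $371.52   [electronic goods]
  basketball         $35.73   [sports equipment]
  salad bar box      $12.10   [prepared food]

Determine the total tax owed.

$202.31

Tablet $216.79: electronic goods, under $250.00 → 0% → $0.00
Burrito bowl $11.50: prepared food → 7.75% → $0.89
Laptop $1620.84: electronic goods, $250.00 or more → 10% → $162.08
27" monitor $371.52: electronic goods, $250.00 or more → 10% → $37.15
Basketball $35.73: sports equipment → 3.5% → $1.25
Salad bar box $12.10: prepared food → 7.75% → $0.94
Total tax = $0.89 + $162.08 + $37.15 + $1.25 + $0.94 = $202.31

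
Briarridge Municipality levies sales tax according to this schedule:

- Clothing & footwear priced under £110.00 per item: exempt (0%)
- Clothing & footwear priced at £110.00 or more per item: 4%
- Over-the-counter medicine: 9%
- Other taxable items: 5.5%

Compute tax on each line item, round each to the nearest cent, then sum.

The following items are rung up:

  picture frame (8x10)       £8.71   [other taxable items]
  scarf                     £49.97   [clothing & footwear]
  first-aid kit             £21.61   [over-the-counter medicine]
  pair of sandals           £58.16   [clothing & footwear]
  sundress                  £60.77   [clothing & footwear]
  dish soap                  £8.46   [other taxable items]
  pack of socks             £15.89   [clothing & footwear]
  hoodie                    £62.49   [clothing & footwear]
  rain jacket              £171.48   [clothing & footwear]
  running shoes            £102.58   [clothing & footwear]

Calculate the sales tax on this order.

£9.75

Picture frame (8x10) £8.71: other taxable items → 5.5% → £0.48
Scarf £49.97: clothing & footwear, under £110.00 → 0% → £0.00
First-aid kit £21.61: over-the-counter medicine → 9% → £1.94
Pair of sandals £58.16: clothing & footwear, under £110.00 → 0% → £0.00
Sundress £60.77: clothing & footwear, under £110.00 → 0% → £0.00
Dish soap £8.46: other taxable items → 5.5% → £0.47
Pack of socks £15.89: clothing & footwear, under £110.00 → 0% → £0.00
Hoodie £62.49: clothing & footwear, under £110.00 → 0% → £0.00
Rain jacket £171.48: clothing & footwear, £110.00 or more → 4% → £6.86
Running shoes £102.58: clothing & footwear, under £110.00 → 0% → £0.00
Total tax = £0.48 + £1.94 + £0.47 + £6.86 = £9.75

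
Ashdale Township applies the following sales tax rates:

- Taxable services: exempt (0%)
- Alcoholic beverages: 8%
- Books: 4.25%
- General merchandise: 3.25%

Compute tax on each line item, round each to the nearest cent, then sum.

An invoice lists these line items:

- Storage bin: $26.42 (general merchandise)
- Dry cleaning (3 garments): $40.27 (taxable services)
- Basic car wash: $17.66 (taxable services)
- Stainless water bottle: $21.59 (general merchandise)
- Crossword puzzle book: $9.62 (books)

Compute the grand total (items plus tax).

$117.53

Storage bin $26.42: general merchandise → 3.25% → $0.86
Dry cleaning (3 garments) $40.27: taxable services → 0% → $0.00
Basic car wash $17.66: taxable services → 0% → $0.00
Stainless water bottle $21.59: general merchandise → 3.25% → $0.70
Crossword puzzle book $9.62: books → 4.25% → $0.41
Subtotal = $115.56; tax = $1.97; total due = $117.53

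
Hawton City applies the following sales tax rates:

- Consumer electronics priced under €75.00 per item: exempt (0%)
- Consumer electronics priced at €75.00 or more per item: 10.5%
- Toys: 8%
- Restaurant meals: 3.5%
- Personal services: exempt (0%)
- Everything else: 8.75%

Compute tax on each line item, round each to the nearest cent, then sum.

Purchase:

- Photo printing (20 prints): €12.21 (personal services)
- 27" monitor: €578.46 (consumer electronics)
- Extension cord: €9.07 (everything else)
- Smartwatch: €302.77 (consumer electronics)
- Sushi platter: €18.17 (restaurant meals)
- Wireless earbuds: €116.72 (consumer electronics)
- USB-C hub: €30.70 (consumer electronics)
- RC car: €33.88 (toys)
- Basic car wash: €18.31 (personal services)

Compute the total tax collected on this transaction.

Photo printing (20 prints) €12.21: personal services → 0% → €0.00
27" monitor €578.46: consumer electronics, €75.00 or more → 10.5% → €60.74
Extension cord €9.07: everything else → 8.75% → €0.79
Smartwatch €302.77: consumer electronics, €75.00 or more → 10.5% → €31.79
Sushi platter €18.17: restaurant meals → 3.5% → €0.64
Wireless earbuds €116.72: consumer electronics, €75.00 or more → 10.5% → €12.26
USB-C hub €30.70: consumer electronics, under €75.00 → 0% → €0.00
RC car €33.88: toys → 8% → €2.71
Basic car wash €18.31: personal services → 0% → €0.00
Total tax = €60.74 + €0.79 + €31.79 + €0.64 + €12.26 + €2.71 = €108.93

€108.93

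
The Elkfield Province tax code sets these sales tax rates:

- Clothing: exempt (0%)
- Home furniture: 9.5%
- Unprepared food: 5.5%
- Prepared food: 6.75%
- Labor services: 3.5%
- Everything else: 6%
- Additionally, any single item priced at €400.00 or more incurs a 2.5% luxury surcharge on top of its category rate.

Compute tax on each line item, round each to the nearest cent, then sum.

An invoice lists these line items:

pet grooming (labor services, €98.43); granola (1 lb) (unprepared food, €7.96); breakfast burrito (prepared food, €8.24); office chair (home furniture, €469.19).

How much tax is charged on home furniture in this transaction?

€56.30

Office chair €469.19: home furniture → 9.5% + 2.5% surcharge = 12% → €56.30
Tax on home furniture = €56.30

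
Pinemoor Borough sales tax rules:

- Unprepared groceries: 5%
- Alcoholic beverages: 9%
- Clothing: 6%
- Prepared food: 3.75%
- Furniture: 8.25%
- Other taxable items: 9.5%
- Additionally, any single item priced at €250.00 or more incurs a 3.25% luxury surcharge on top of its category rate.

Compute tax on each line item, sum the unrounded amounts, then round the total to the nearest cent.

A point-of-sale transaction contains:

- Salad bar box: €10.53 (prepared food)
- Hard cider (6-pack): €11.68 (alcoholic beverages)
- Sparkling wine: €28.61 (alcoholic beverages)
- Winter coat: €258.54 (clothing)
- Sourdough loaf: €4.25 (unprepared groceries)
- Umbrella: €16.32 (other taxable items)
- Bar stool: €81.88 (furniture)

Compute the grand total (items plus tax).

Salad bar box €10.53: prepared food → 3.75% → €0.394875
Hard cider (6-pack) €11.68: alcoholic beverages → 9% → €1.0512
Sparkling wine €28.61: alcoholic beverages → 9% → €2.5749
Winter coat €258.54: clothing → 6% + 3.25% surcharge = 9.25% → €23.91495
Sourdough loaf €4.25: unprepared groceries → 5% → €0.2125
Umbrella €16.32: other taxable items → 9.5% → €1.5504
Bar stool €81.88: furniture → 8.25% → €6.7551
Subtotal = €411.81; unrounded tax = €36.453925 → €36.45; total due = €448.26

€448.26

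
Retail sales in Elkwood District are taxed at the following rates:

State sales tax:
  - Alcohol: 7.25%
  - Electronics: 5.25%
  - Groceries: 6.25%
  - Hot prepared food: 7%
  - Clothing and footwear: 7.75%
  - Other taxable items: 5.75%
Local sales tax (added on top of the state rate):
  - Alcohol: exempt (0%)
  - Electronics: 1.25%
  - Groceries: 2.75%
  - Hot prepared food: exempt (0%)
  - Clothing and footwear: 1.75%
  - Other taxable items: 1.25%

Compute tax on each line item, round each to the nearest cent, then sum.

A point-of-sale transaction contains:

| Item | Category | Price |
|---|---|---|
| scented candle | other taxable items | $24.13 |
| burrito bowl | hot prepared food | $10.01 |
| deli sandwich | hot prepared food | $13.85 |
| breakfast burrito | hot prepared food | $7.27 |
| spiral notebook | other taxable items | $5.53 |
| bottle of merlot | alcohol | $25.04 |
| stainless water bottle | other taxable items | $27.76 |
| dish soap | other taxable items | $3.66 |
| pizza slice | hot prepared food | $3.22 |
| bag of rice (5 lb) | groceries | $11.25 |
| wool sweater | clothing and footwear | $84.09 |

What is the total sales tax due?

Scented candle $24.13: other taxable items → 5.75% + 1.25% local = 7% → $1.69
Burrito bowl $10.01: hot prepared food → 7% + 0% local = 7% → $0.70
Deli sandwich $13.85: hot prepared food → 7% + 0% local = 7% → $0.97
Breakfast burrito $7.27: hot prepared food → 7% + 0% local = 7% → $0.51
Spiral notebook $5.53: other taxable items → 5.75% + 1.25% local = 7% → $0.39
Bottle of merlot $25.04: alcohol → 7.25% + 0% local = 7.25% → $1.82
Stainless water bottle $27.76: other taxable items → 5.75% + 1.25% local = 7% → $1.94
Dish soap $3.66: other taxable items → 5.75% + 1.25% local = 7% → $0.26
Pizza slice $3.22: hot prepared food → 7% + 0% local = 7% → $0.23
Bag of rice (5 lb) $11.25: groceries → 6.25% + 2.75% local = 9% → $1.01
Wool sweater $84.09: clothing and footwear → 7.75% + 1.75% local = 9.5% → $7.99
Total tax = $1.69 + $0.70 + $0.97 + $0.51 + $0.39 + $1.82 + $1.94 + $0.26 + $0.23 + $1.01 + $7.99 = $17.51

$17.51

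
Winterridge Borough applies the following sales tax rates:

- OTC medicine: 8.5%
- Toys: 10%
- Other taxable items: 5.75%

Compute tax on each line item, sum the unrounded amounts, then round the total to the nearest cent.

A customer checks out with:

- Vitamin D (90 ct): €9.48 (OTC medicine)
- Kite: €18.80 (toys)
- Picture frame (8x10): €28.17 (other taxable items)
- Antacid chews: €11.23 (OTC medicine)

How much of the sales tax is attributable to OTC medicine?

€1.76

Vitamin D (90 ct) €9.48: OTC medicine → 8.5% → €0.8058
Antacid chews €11.23: OTC medicine → 8.5% → €0.95455
Tax on OTC medicine: unrounded sum = €1.76035 → €1.76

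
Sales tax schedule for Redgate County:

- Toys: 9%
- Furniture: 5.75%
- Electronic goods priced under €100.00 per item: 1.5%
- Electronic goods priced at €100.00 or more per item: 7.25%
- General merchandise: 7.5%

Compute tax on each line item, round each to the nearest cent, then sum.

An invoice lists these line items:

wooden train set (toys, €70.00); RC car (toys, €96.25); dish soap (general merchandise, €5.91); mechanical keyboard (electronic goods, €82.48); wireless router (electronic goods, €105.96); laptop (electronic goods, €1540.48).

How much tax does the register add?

Wooden train set €70.00: toys → 9% → €6.30
RC car €96.25: toys → 9% → €8.66
Dish soap €5.91: general merchandise → 7.5% → €0.44
Mechanical keyboard €82.48: electronic goods, under €100.00 → 1.5% → €1.24
Wireless router €105.96: electronic goods, €100.00 or more → 7.25% → €7.68
Laptop €1540.48: electronic goods, €100.00 or more → 7.25% → €111.68
Total tax = €6.30 + €8.66 + €0.44 + €1.24 + €7.68 + €111.68 = €136.00

€136.00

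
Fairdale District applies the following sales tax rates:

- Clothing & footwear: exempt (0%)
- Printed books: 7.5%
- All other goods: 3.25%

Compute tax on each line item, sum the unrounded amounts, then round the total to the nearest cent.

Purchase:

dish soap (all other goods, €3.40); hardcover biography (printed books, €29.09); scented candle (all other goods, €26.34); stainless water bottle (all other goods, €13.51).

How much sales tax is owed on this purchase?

€3.59

Dish soap €3.40: all other goods → 3.25% → €0.1105
Hardcover biography €29.09: printed books → 7.5% → €2.18175
Scented candle €26.34: all other goods → 3.25% → €0.85605
Stainless water bottle €13.51: all other goods → 3.25% → €0.439075
Unrounded tax sum = €3.587375 → €3.59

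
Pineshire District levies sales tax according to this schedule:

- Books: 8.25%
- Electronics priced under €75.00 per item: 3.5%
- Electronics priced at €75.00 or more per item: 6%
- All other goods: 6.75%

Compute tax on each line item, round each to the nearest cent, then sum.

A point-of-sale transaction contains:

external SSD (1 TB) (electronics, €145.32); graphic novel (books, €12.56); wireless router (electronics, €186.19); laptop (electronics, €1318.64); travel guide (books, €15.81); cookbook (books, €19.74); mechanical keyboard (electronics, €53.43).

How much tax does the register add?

€104.85

External SSD (1 TB) €145.32: electronics, €75.00 or more → 6% → €8.72
Graphic novel €12.56: books → 8.25% → €1.04
Wireless router €186.19: electronics, €75.00 or more → 6% → €11.17
Laptop €1318.64: electronics, €75.00 or more → 6% → €79.12
Travel guide €15.81: books → 8.25% → €1.30
Cookbook €19.74: books → 8.25% → €1.63
Mechanical keyboard €53.43: electronics, under €75.00 → 3.5% → €1.87
Total tax = €8.72 + €1.04 + €11.17 + €79.12 + €1.30 + €1.63 + €1.87 = €104.85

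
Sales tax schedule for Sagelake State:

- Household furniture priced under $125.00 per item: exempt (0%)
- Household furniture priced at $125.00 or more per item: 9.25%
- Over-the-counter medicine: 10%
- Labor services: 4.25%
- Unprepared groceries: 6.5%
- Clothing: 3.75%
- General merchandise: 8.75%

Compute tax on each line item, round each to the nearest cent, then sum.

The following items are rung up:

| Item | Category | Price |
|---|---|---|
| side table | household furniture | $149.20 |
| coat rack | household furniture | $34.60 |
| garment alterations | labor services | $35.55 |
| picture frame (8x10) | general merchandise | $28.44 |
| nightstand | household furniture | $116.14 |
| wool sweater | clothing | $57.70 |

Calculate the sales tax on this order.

Side table $149.20: household furniture, $125.00 or more → 9.25% → $13.80
Coat rack $34.60: household furniture, under $125.00 → 0% → $0.00
Garment alterations $35.55: labor services → 4.25% → $1.51
Picture frame (8x10) $28.44: general merchandise → 8.75% → $2.49
Nightstand $116.14: household furniture, under $125.00 → 0% → $0.00
Wool sweater $57.70: clothing → 3.75% → $2.16
Total tax = $13.80 + $1.51 + $2.49 + $2.16 = $19.96

$19.96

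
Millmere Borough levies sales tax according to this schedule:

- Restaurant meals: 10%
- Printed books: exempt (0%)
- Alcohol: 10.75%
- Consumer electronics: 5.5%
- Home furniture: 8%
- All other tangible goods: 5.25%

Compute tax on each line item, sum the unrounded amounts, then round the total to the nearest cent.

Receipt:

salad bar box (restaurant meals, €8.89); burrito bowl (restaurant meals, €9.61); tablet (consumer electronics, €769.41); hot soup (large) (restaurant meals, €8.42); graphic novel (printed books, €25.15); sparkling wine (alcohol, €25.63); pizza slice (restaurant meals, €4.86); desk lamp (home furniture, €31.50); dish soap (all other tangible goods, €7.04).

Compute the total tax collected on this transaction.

€51.14

Salad bar box €8.89: restaurant meals → 10% → €0.889
Burrito bowl €9.61: restaurant meals → 10% → €0.961
Tablet €769.41: consumer electronics → 5.5% → €42.31755
Hot soup (large) €8.42: restaurant meals → 10% → €0.842
Graphic novel €25.15: printed books → 0% → €0.00
Sparkling wine €25.63: alcohol → 10.75% → €2.755225
Pizza slice €4.86: restaurant meals → 10% → €0.486
Desk lamp €31.50: home furniture → 8% → €2.52
Dish soap €7.04: all other tangible goods → 5.25% → €0.3696
Unrounded tax sum = €51.140375 → €51.14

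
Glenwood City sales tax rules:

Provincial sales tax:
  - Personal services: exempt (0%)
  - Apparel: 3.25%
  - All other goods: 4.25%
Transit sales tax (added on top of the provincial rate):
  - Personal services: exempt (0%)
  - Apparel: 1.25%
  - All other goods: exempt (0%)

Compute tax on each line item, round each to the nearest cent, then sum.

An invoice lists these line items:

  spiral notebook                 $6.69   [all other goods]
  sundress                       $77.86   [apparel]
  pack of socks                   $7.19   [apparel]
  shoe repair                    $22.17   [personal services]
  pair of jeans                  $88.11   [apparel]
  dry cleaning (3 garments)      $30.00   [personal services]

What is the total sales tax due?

$8.06

Spiral notebook $6.69: all other goods → 4.25% + 0% transit = 4.25% → $0.28
Sundress $77.86: apparel → 3.25% + 1.25% transit = 4.5% → $3.50
Pack of socks $7.19: apparel → 3.25% + 1.25% transit = 4.5% → $0.32
Shoe repair $22.17: personal services → 0% + 0% transit = 0% → $0.00
Pair of jeans $88.11: apparel → 3.25% + 1.25% transit = 4.5% → $3.96
Dry cleaning (3 garments) $30.00: personal services → 0% + 0% transit = 0% → $0.00
Total tax = $0.28 + $3.50 + $0.32 + $3.96 = $8.06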